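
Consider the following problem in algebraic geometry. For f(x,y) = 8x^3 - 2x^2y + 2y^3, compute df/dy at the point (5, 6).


df/dy = (-2)*x^2 + 3*2*y^2
At (5,6): (-2)*5^2 + 3*2*6^2
= -50 + 216
= 166

166


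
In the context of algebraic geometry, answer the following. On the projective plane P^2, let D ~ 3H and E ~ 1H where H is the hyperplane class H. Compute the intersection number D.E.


Using bilinearity of the intersection pairing on the projective plane P^2:
(aH).(bH) = ab * (H.H)
We have H^2 = 1 (Bezout).
D.E = (3H).(1H) = 3*1*1
= 3*1
= 3

3


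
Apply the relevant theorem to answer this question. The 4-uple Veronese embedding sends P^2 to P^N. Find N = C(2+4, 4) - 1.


The Veronese embedding v_d: P^n -> P^N maps each point to all
degree-d monomials in n+1 homogeneous coordinates.
N = C(n+d, d) - 1
N = C(2+4, 4) - 1
N = C(6, 4) - 1
C(6, 4) = 15
N = 15 - 1 = 14

14


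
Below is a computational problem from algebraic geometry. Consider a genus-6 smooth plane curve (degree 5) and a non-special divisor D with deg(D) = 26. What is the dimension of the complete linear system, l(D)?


First, compute the genus of a smooth plane curve of degree 5:
g = (d-1)(d-2)/2 = (5-1)(5-2)/2 = 6
For a non-special divisor D (i.e., h^1(D) = 0), Riemann-Roch gives:
l(D) = deg(D) - g + 1
Since deg(D) = 26 >= 2g - 1 = 11, D is non-special.
l(D) = 26 - 6 + 1 = 21

21


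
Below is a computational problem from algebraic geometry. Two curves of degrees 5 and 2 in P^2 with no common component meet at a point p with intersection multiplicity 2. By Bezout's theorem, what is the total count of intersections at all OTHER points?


By Bezout's theorem, the total intersection number is d1 * d2.
Total = 5 * 2 = 10
Intersection multiplicity at p = 2
Remaining intersections = 10 - 2 = 8

8


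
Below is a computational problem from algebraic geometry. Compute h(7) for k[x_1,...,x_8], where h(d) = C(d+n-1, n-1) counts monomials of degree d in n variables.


The Hilbert function for the polynomial ring in 8 variables is:
h(d) = C(d+n-1, n-1)
h(7) = C(7+8-1, 8-1) = C(14, 7)
= 14! / (7! * 7!)
= 3432

3432


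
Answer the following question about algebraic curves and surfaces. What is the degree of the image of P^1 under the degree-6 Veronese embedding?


The Veronese variety v_6(P^1) has degree d^r.
d^r = 6^1 = 6

6


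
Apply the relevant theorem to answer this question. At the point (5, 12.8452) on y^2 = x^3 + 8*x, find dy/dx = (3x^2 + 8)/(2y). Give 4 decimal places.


Using implicit differentiation of y^2 = x^3 + 8*x:
2y * dy/dx = 3x^2 + 8
dy/dx = (3x^2 + 8)/(2y)
Numerator: 3*5^2 + 8 = 83
Denominator: 2*12.8452 = 25.6904
dy/dx = 83/25.6904 = 3.2308

3.2308


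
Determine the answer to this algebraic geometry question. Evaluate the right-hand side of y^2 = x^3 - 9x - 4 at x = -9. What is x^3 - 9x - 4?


Compute x^3 - 9x - 4 at x = -9:
x^3 = (-9)^3 = -729
(-9)*x = (-9)*(-9) = 81
Sum: -729 + 81 - 4 = -652

-652


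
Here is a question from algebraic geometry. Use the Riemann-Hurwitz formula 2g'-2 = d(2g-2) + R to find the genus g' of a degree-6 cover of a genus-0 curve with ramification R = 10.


Riemann-Hurwitz formula: 2g' - 2 = d(2g - 2) + R
Given: d = 6, g = 0, R = 10
2g' - 2 = 6*(2*0 - 2) + 10
2g' - 2 = 6*(-2) + 10
2g' - 2 = -12 + 10 = -2
2g' = 0
g' = 0

0


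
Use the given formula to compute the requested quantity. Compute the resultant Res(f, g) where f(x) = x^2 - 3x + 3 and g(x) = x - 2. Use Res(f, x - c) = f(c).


For Res(f, x - c), we evaluate f at x = c.
f(2) = 2^2 - 3*2 + 3
= 4 - 6 + 3
= -2 + 3 = 1
Res(f, g) = 1

1


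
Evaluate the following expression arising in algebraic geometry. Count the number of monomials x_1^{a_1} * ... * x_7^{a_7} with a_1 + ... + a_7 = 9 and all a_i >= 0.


The number of degree-9 monomials in 7 variables is C(d+n-1, n-1).
= C(9+7-1, 7-1) = C(15, 6)
= 5005

5005


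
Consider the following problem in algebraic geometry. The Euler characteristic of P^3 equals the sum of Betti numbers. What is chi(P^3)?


The complex projective space P^3 has one cell in each even real dimension 0, 2, ..., 6.
The cohomology groups are H^{2k}(P^3) = Z for k = 0,...,3, and 0 otherwise.
Euler characteristic = sum of Betti numbers = 1 per even-dimensional cohomology group.
chi(P^3) = 3 + 1 = 4

4


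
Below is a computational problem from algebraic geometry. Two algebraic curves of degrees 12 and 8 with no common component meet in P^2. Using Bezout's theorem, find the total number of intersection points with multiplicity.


Bezout's theorem states the intersection count equals the product of degrees.
Intersection count = 12 * 8 = 96

96


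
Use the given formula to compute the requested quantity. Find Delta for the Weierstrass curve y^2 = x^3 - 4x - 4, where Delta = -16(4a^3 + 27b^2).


Compute each component:
4a^3 = 4*(-4)^3 = 4*(-64) = -256
27b^2 = 27*(-4)^2 = 27*16 = 432
4a^3 + 27b^2 = -256 + 432 = 176
Delta = -16*176 = -2816

-2816


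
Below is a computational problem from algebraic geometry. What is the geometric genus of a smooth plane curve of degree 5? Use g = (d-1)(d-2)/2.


Using the genus formula for smooth plane curves:
g = (d-1)(d-2)/2
g = (5-1)(5-2)/2
g = 4*3/2
g = 12/2 = 6

6


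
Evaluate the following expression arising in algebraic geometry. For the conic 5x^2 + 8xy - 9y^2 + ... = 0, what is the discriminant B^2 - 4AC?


The discriminant of a conic Ax^2 + Bxy + Cy^2 + ... = 0 is B^2 - 4AC.
B^2 = 8^2 = 64
4AC = 4*5*(-9) = -180
Discriminant = 64 + 180 = 244

244


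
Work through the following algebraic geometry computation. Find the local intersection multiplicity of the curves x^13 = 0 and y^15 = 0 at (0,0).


The intersection multiplicity of V(x^a) and V(y^b) at the origin is:
I(O; V(x^13), V(y^15)) = dim_k(k[x,y]/(x^13, y^15))
A basis for k[x,y]/(x^13, y^15) is the set of monomials x^i * y^j
where 0 <= i < 13 and 0 <= j < 15.
The number of such monomials is 13 * 15 = 195

195


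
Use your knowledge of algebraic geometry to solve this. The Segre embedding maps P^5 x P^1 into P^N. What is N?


The Segre embedding maps P^m x P^n into P^N via
all products of coordinates from each factor.
N = (m+1)(n+1) - 1
N = (5+1)(1+1) - 1
N = 6*2 - 1
N = 12 - 1 = 11

11


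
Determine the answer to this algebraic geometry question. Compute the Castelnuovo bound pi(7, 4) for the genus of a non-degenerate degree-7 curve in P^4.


Castelnuovo's bound: write d - 1 = m(r-1) + epsilon with 0 <= epsilon < r-1.
d - 1 = 7 - 1 = 6
r - 1 = 4 - 1 = 3
6 = 2*3 + 0, so m = 2, epsilon = 0
pi(d, r) = m(m-1)(r-1)/2 + m*epsilon
= 2*1*3/2 + 2*0
= 6/2 + 0
= 3 + 0 = 3

3


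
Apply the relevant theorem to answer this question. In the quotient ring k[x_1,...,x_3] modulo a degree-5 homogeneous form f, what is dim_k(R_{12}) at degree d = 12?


For R = k[x_1,...,x_n]/(f) with f homogeneous of degree e:
The Hilbert series is (1 - t^e)/(1 - t)^n.
So h(d) = C(d+n-1, n-1) - C(d-e+n-1, n-1) for d >= e.
With n=3, e=5, d=12:
C(12+3-1, 3-1) = C(14, 2) = 91
C(12-5+3-1, 3-1) = C(9, 2) = 36
h(12) = 91 - 36 = 55

55


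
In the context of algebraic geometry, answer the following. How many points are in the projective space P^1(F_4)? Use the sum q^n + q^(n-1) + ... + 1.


P^1(F_4) has (q^(n+1) - 1)/(q - 1) points.
= 4^1 + 4^0
= 4 + 1
= 5

5


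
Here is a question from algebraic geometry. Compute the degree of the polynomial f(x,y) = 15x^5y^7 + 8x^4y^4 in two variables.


Examine each term for its total degree (sum of exponents).
  Term '15x^5y^7' has total degree 5+7 = 12.
  Term '8x^4y^4' has total degree 4+4 = 8.
The maximum total degree among all terms is 12.

12


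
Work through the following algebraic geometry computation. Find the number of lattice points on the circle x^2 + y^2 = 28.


Systematically check integer values of x where x^2 <= 28.
For each valid x, check if 28 - x^2 is a perfect square.
Total integer solutions found: 0

0


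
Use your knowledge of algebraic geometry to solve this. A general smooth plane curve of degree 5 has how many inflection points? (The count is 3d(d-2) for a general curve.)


For a general smooth plane curve C of degree d, the inflection points are
the intersection of C with its Hessian curve, which has degree 3(d-2).
By Bezout, the total intersection number is d * 3(d-2) = 5 * 9 = 45.
For a general curve every flex is ordinary, so each contributes
multiplicity 1 to C·Hess(C), and the number of distinct inflection
points is 3d(d-2).
Inflection points = 3*5*(5-2) = 3*5*3 = 45

45


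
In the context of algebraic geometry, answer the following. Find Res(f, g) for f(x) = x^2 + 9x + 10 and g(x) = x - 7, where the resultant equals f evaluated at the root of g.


For Res(f, x - c), we evaluate f at x = c.
f(7) = 7^2 + 9*7 + 10
= 49 + 63 + 10
= 112 + 10 = 122
Res(f, g) = 122

122


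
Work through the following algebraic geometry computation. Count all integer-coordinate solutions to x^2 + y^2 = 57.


Systematically check integer values of x where x^2 <= 57.
For each valid x, check if 57 - x^2 is a perfect square.
Total integer solutions found: 0

0


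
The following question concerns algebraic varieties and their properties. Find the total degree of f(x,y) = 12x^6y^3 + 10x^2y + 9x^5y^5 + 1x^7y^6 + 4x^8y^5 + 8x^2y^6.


Examine each term for its total degree (sum of exponents).
  Term '12x^6y^3' has total degree 6+3 = 9.
  Term '10x^2y' has total degree 2+1 = 3.
  Term '9x^5y^5' has total degree 5+5 = 10.
  Term '1x^7y^6' has total degree 7+6 = 13.
  Term '4x^8y^5' has total degree 8+5 = 13.
  Term '8x^2y^6' has total degree 2+6 = 8.
The maximum total degree among all terms is 13.

13


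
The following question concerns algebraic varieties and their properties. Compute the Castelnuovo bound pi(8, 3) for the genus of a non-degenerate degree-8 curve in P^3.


Castelnuovo's bound: write d - 1 = m(r-1) + epsilon with 0 <= epsilon < r-1.
d - 1 = 8 - 1 = 7
r - 1 = 3 - 1 = 2
7 = 3*2 + 1, so m = 3, epsilon = 1
pi(d, r) = m(m-1)(r-1)/2 + m*epsilon
= 3*2*2/2 + 3*1
= 12/2 + 3
= 6 + 3 = 9

9


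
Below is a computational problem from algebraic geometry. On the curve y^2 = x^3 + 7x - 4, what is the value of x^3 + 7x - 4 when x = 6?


Compute x^3 + 7x - 4 at x = 6:
x^3 = 6^3 = 216
7*x = 7*6 = 42
Sum: 216 + 42 - 4 = 254

254


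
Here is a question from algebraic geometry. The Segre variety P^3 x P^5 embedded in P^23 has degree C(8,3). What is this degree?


The degree of the Segre variety P^3 x P^5 is C(m+n, m).
= C(8, 3)
= 56

56


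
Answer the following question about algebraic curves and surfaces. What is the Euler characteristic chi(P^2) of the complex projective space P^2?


The complex projective space P^2 has one cell in each even real dimension 0, 2, ..., 4.
The cohomology groups are H^{2k}(P^2) = Z for k = 0,...,2, and 0 otherwise.
Euler characteristic = sum of Betti numbers = 1 per even-dimensional cohomology group.
chi(P^2) = 2 + 1 = 3

3


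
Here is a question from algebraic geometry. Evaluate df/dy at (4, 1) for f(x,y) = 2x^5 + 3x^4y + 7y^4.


df/dy = 3*x^4 + 4*7*y^3
At (4,1): 3*4^4 + 4*7*1^3
= 768 + 28
= 796

796


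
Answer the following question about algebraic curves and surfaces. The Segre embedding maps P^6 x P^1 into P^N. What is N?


The Segre embedding maps P^m x P^n into P^N via
all products of coordinates from each factor.
N = (m+1)(n+1) - 1
N = (6+1)(1+1) - 1
N = 7*2 - 1
N = 14 - 1 = 13

13


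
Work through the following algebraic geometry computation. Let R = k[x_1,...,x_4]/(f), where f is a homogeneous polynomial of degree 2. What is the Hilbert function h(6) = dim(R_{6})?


For R = k[x_1,...,x_n]/(f) with f homogeneous of degree e:
The Hilbert series is (1 - t^e)/(1 - t)^n.
So h(d) = C(d+n-1, n-1) - C(d-e+n-1, n-1) for d >= e.
With n=4, e=2, d=6:
C(6+4-1, 4-1) = C(9, 3) = 84
C(6-2+4-1, 4-1) = C(7, 3) = 35
h(6) = 84 - 35 = 49

49


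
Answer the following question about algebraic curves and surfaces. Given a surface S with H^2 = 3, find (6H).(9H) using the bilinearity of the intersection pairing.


Using bilinearity of the intersection pairing on a surface S:
(aH).(bH) = ab * (H.H)
We have H^2 = 3.
D.E = (6H).(9H) = 6*9*3
= 54*3
= 162

162


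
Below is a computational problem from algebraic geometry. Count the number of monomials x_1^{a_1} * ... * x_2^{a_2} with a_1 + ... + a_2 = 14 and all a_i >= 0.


The number of degree-14 monomials in 2 variables is C(d+n-1, n-1).
= C(14+2-1, 2-1) = C(15, 1)
= 15

15


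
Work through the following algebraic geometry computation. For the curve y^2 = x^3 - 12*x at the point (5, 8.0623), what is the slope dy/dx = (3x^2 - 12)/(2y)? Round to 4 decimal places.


Using implicit differentiation of y^2 = x^3 - 12*x:
2y * dy/dx = 3x^2 - 12
dy/dx = (3x^2 - 12)/(2y)
Numerator: 3*5^2 - 12 = 63
Denominator: 2*8.0623 = 16.1246
dy/dx = 63/16.1246 = 3.9071

3.9071


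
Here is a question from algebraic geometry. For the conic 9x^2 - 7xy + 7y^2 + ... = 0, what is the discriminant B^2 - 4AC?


The discriminant of a conic Ax^2 + Bxy + Cy^2 + ... = 0 is B^2 - 4AC.
B^2 = (-7)^2 = 49
4AC = 4*9*7 = 252
Discriminant = 49 - 252 = -203

-203


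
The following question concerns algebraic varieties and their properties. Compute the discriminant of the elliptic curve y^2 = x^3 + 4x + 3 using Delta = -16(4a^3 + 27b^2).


Compute each component:
4a^3 = 4*4^3 = 4*64 = 256
27b^2 = 27*3^2 = 27*9 = 243
4a^3 + 27b^2 = 256 + 243 = 499
Delta = -16*499 = -7984

-7984


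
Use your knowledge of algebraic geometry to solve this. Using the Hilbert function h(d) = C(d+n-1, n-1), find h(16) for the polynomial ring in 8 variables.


The Hilbert function for the polynomial ring in 8 variables is:
h(d) = C(d+n-1, n-1)
h(16) = C(16+8-1, 8-1) = C(23, 7)
= 23! / (7! * 16!)
= 245157

245157


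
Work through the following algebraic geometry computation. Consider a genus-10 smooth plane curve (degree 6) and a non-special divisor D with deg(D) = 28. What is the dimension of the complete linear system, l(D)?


First, compute the genus of a smooth plane curve of degree 6:
g = (d-1)(d-2)/2 = (6-1)(6-2)/2 = 10
For a non-special divisor D (i.e., h^1(D) = 0), Riemann-Roch gives:
l(D) = deg(D) - g + 1
Since deg(D) = 28 >= 2g - 1 = 19, D is non-special.
l(D) = 28 - 10 + 1 = 19

19


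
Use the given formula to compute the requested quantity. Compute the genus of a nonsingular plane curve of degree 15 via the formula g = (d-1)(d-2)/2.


Using the genus formula for smooth plane curves:
g = (d-1)(d-2)/2
g = (15-1)(15-2)/2
g = 14*13/2
g = 182/2 = 91

91


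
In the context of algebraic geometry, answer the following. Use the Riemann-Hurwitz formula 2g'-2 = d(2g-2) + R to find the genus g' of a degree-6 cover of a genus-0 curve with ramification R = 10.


Riemann-Hurwitz formula: 2g' - 2 = d(2g - 2) + R
Given: d = 6, g = 0, R = 10
2g' - 2 = 6*(2*0 - 2) + 10
2g' - 2 = 6*(-2) + 10
2g' - 2 = -12 + 10 = -2
2g' = 0
g' = 0

0


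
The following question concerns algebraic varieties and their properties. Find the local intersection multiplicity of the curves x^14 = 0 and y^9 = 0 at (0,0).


The intersection multiplicity of V(x^a) and V(y^b) at the origin is:
I(O; V(x^14), V(y^9)) = dim_k(k[x,y]/(x^14, y^9))
A basis for k[x,y]/(x^14, y^9) is the set of monomials x^i * y^j
where 0 <= i < 14 and 0 <= j < 9.
The number of such monomials is 14 * 9 = 126

126


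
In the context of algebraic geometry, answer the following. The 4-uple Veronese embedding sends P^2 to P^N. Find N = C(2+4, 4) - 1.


The Veronese embedding v_d: P^n -> P^N maps each point to all
degree-d monomials in n+1 homogeneous coordinates.
N = C(n+d, d) - 1
N = C(2+4, 4) - 1
N = C(6, 4) - 1
C(6, 4) = 15
N = 15 - 1 = 14

14


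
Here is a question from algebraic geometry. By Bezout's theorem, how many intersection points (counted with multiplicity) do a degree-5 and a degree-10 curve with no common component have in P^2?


Bezout's theorem states the intersection count equals the product of degrees.
Intersection count = 5 * 10 = 50

50


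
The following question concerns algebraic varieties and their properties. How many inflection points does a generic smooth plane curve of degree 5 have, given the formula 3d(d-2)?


For a general smooth plane curve C of degree d, the inflection points are
the intersection of C with its Hessian curve, which has degree 3(d-2).
By Bezout, the total intersection number is d * 3(d-2) = 5 * 9 = 45.
For a general curve every flex is ordinary, so each contributes
multiplicity 1 to C·Hess(C), and the number of distinct inflection
points is 3d(d-2).
Inflection points = 3*5*(5-2) = 3*5*3 = 45

45


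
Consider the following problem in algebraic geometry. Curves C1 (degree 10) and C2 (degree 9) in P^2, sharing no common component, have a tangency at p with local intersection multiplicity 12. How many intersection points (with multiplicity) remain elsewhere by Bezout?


By Bezout's theorem, the total intersection number is d1 * d2.
Total = 10 * 9 = 90
Intersection multiplicity at p = 12
Remaining intersections = 90 - 12 = 78

78


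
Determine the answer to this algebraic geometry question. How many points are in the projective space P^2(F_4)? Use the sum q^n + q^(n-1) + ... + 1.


P^2(F_4) has (q^(n+1) - 1)/(q - 1) points.
= 4^2 + 4^1 + 4^0
= 16 + 4 + 1
= 21

21


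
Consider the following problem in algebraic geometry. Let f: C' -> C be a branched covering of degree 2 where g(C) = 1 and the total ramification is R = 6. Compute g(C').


Riemann-Hurwitz formula: 2g' - 2 = d(2g - 2) + R
Given: d = 2, g = 1, R = 6
2g' - 2 = 2*(2*1 - 2) + 6
2g' - 2 = 2*0 + 6
2g' - 2 = 0 + 6 = 6
2g' = 8
g' = 4

4


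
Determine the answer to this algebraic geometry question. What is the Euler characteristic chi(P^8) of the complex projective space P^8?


The complex projective space P^8 has one cell in each even real dimension 0, 2, ..., 16.
The cohomology groups are H^{2k}(P^8) = Z for k = 0,...,8, and 0 otherwise.
Euler characteristic = sum of Betti numbers = 1 per even-dimensional cohomology group.
chi(P^8) = 8 + 1 = 9

9


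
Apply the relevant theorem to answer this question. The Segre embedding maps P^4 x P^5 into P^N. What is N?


The Segre embedding maps P^m x P^n into P^N via
all products of coordinates from each factor.
N = (m+1)(n+1) - 1
N = (4+1)(5+1) - 1
N = 5*6 - 1
N = 30 - 1 = 29

29


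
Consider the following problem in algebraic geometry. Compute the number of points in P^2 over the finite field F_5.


P^2(F_5) has (q^(n+1) - 1)/(q - 1) points.
= 5^2 + 5^1 + 5^0
= 25 + 5 + 1
= 31

31


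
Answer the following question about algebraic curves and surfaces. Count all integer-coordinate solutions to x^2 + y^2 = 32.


Systematically check integer values of x where x^2 <= 32.
For each valid x, check if 32 - x^2 is a perfect square.
x=4: 32 - 16 = 16, sqrt = 4 (valid)
Total integer solutions found: 4

4


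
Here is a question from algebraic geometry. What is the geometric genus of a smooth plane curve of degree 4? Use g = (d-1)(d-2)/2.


Using the genus formula for smooth plane curves:
g = (d-1)(d-2)/2
g = (4-1)(4-2)/2
g = 3*2/2
g = 6/2 = 3

3


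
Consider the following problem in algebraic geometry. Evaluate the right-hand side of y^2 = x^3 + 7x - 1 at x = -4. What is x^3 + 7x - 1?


Compute x^3 + 7x - 1 at x = -4:
x^3 = (-4)^3 = -64
7*x = 7*(-4) = -28
Sum: -64 - 28 - 1 = -93

-93


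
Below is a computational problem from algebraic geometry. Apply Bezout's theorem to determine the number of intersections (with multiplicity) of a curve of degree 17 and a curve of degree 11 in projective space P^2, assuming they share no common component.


Bezout's theorem states the intersection count equals the product of degrees.
Intersection count = 17 * 11 = 187

187


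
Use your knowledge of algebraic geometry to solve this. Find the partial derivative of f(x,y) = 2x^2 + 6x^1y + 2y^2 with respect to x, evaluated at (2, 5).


df/dx = 2*2*x^1 + 1*6*x^0*y
At (2,5): 2*2*2^1 + 1*6*2^0*5
= 8 + 30
= 38

38


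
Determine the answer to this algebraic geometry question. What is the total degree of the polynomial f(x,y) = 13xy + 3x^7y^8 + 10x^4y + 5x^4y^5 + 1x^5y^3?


Examine each term for its total degree (sum of exponents).
  Term '13xy' has total degree 1+1 = 2.
  Term '3x^7y^8' has total degree 7+8 = 15.
  Term '10x^4y' has total degree 4+1 = 5.
  Term '5x^4y^5' has total degree 4+5 = 9.
  Term '1x^5y^3' has total degree 5+3 = 8.
The maximum total degree among all terms is 15.

15


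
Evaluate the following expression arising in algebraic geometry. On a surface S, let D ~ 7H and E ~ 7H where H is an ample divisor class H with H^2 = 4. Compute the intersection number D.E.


Using bilinearity of the intersection pairing on a surface S:
(aH).(bH) = ab * (H.H)
We have H^2 = 4.
D.E = (7H).(7H) = 7*7*4
= 49*4
= 196

196


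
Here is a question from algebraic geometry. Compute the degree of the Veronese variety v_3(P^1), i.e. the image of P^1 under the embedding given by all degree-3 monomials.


The Veronese variety v_3(P^1) has degree d^r.
d^r = 3^1 = 3

3


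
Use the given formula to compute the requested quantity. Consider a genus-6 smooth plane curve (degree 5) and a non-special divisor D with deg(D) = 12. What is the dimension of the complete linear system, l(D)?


First, compute the genus of a smooth plane curve of degree 5:
g = (d-1)(d-2)/2 = (5-1)(5-2)/2 = 6
For a non-special divisor D (i.e., h^1(D) = 0), Riemann-Roch gives:
l(D) = deg(D) - g + 1
Since deg(D) = 12 >= 2g - 1 = 11, D is non-special.
l(D) = 12 - 6 + 1 = 7

7


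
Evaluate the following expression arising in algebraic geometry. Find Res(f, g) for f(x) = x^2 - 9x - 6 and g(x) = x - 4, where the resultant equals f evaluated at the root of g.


For Res(f, x - c), we evaluate f at x = c.
f(4) = 4^2 - 9*4 - 6
= 16 - 36 - 6
= -20 - 6 = -26
Res(f, g) = -26

-26


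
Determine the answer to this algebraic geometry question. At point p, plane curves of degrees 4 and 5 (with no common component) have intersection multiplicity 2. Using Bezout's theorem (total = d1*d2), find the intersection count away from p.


By Bezout's theorem, the total intersection number is d1 * d2.
Total = 4 * 5 = 20
Intersection multiplicity at p = 2
Remaining intersections = 20 - 2 = 18

18


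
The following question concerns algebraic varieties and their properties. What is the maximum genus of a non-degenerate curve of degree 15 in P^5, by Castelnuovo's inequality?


Castelnuovo's bound: write d - 1 = m(r-1) + epsilon with 0 <= epsilon < r-1.
d - 1 = 15 - 1 = 14
r - 1 = 5 - 1 = 4
14 = 3*4 + 2, so m = 3, epsilon = 2
pi(d, r) = m(m-1)(r-1)/2 + m*epsilon
= 3*2*4/2 + 3*2
= 24/2 + 6
= 12 + 6 = 18

18


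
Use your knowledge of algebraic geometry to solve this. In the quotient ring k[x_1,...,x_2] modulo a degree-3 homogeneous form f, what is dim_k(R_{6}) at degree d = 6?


For R = k[x_1,...,x_n]/(f) with f homogeneous of degree e:
The Hilbert series is (1 - t^e)/(1 - t)^n.
So h(d) = C(d+n-1, n-1) - C(d-e+n-1, n-1) for d >= e.
With n=2, e=3, d=6:
C(6+2-1, 2-1) = C(7, 1) = 7
C(6-3+2-1, 2-1) = C(4, 1) = 4
h(6) = 7 - 4 = 3

3


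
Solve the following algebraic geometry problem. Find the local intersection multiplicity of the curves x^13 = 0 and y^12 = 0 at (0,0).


The intersection multiplicity of V(x^a) and V(y^b) at the origin is:
I(O; V(x^13), V(y^12)) = dim_k(k[x,y]/(x^13, y^12))
A basis for k[x,y]/(x^13, y^12) is the set of monomials x^i * y^j
where 0 <= i < 13 and 0 <= j < 12.
The number of such monomials is 13 * 12 = 156

156


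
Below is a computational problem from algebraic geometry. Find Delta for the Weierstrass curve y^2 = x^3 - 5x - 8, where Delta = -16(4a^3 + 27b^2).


Compute each component:
4a^3 = 4*(-5)^3 = 4*(-125) = -500
27b^2 = 27*(-8)^2 = 27*64 = 1728
4a^3 + 27b^2 = -500 + 1728 = 1228
Delta = -16*1228 = -19648

-19648


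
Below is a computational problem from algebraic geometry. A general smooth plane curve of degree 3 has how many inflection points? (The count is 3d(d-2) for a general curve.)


For a general smooth plane curve C of degree d, the inflection points are
the intersection of C with its Hessian curve, which has degree 3(d-2).
By Bezout, the total intersection number is d * 3(d-2) = 3 * 3 = 9.
For a general curve every flex is ordinary, so each contributes
multiplicity 1 to C·Hess(C), and the number of distinct inflection
points is 3d(d-2).
Inflection points = 3*3*(3-2) = 3*3*1 = 9

9


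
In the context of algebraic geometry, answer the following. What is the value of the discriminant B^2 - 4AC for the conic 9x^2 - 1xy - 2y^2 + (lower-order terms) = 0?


The discriminant of a conic Ax^2 + Bxy + Cy^2 + ... = 0 is B^2 - 4AC.
B^2 = (-1)^2 = 1
4AC = 4*9*(-2) = -72
Discriminant = 1 + 72 = 73

73


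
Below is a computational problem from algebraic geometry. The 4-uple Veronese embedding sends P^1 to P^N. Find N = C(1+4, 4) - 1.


The Veronese embedding v_d: P^n -> P^N maps each point to all
degree-d monomials in n+1 homogeneous coordinates.
N = C(n+d, d) - 1
N = C(1+4, 4) - 1
N = C(5, 4) - 1
C(5, 4) = 5
N = 5 - 1 = 4

4


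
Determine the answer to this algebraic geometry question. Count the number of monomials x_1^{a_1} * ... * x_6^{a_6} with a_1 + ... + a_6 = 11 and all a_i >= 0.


The number of degree-11 monomials in 6 variables is C(d+n-1, n-1).
= C(11+6-1, 6-1) = C(16, 5)
= 4368

4368


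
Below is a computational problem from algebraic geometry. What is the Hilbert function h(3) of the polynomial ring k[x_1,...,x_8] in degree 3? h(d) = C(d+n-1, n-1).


The Hilbert function for the polynomial ring in 8 variables is:
h(d) = C(d+n-1, n-1)
h(3) = C(3+8-1, 8-1) = C(10, 7)
= 10! / (7! * 3!)
= 120

120


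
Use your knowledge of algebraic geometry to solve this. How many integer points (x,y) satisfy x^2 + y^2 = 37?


Systematically check integer values of x where x^2 <= 37.
For each valid x, check if 37 - x^2 is a perfect square.
x=1: 37 - 1 = 36, sqrt = 6 (valid)
x=6: 37 - 36 = 1, sqrt = 1 (valid)
Total integer solutions found: 8

8


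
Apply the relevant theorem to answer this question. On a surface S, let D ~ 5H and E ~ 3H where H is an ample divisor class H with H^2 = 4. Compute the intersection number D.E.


Using bilinearity of the intersection pairing on a surface S:
(aH).(bH) = ab * (H.H)
We have H^2 = 4.
D.E = (5H).(3H) = 5*3*4
= 15*4
= 60

60


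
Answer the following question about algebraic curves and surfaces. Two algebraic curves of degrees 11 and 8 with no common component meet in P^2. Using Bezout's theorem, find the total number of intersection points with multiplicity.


Bezout's theorem states the intersection count equals the product of degrees.
Intersection count = 11 * 8 = 88

88


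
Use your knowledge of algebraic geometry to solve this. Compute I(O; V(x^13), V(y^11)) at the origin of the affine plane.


The intersection multiplicity of V(x^a) and V(y^b) at the origin is:
I(O; V(x^13), V(y^11)) = dim_k(k[x,y]/(x^13, y^11))
A basis for k[x,y]/(x^13, y^11) is the set of monomials x^i * y^j
where 0 <= i < 13 and 0 <= j < 11.
The number of such monomials is 13 * 11 = 143

143


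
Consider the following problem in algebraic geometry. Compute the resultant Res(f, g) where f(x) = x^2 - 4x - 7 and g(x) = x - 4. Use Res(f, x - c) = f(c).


For Res(f, x - c), we evaluate f at x = c.
f(4) = 4^2 - 4*4 - 7
= 16 - 16 - 7
= 0 - 7 = -7
Res(f, g) = -7

-7


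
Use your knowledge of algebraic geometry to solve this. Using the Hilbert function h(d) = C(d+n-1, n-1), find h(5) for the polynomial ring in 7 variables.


The Hilbert function for the polynomial ring in 7 variables is:
h(d) = C(d+n-1, n-1)
h(5) = C(5+7-1, 7-1) = C(11, 6)
= 11! / (6! * 5!)
= 462

462


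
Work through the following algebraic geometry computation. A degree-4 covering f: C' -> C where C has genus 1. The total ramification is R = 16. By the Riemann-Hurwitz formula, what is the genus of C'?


Riemann-Hurwitz formula: 2g' - 2 = d(2g - 2) + R
Given: d = 4, g = 1, R = 16
2g' - 2 = 4*(2*1 - 2) + 16
2g' - 2 = 4*0 + 16
2g' - 2 = 0 + 16 = 16
2g' = 18
g' = 9

9


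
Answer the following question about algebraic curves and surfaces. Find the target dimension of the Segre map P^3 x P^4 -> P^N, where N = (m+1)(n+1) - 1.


The Segre embedding maps P^m x P^n into P^N via
all products of coordinates from each factor.
N = (m+1)(n+1) - 1
N = (3+1)(4+1) - 1
N = 4*5 - 1
N = 20 - 1 = 19

19


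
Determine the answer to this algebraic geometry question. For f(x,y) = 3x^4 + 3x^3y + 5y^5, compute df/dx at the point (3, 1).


df/dx = 4*3*x^3 + 3*3*x^2*y
At (3,1): 4*3*3^3 + 3*3*3^2*1
= 324 + 81
= 405

405


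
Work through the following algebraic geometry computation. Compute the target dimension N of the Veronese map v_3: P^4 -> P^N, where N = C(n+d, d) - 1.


The Veronese embedding v_d: P^n -> P^N maps each point to all
degree-d monomials in n+1 homogeneous coordinates.
N = C(n+d, d) - 1
N = C(4+3, 3) - 1
N = C(7, 3) - 1
C(7, 3) = 35
N = 35 - 1 = 34

34


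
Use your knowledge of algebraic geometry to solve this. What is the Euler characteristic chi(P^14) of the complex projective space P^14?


The complex projective space P^14 has one cell in each even real dimension 0, 2, ..., 28.
The cohomology groups are H^{2k}(P^14) = Z for k = 0,...,14, and 0 otherwise.
Euler characteristic = sum of Betti numbers = 1 per even-dimensional cohomology group.
chi(P^14) = 14 + 1 = 15

15


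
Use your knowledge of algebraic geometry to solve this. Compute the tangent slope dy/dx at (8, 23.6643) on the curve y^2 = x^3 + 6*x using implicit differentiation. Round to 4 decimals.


Using implicit differentiation of y^2 = x^3 + 6*x:
2y * dy/dx = 3x^2 + 6
dy/dx = (3x^2 + 6)/(2y)
Numerator: 3*8^2 + 6 = 198
Denominator: 2*23.6643 = 47.3286
dy/dx = 198/47.3286 = 4.1835

4.1835


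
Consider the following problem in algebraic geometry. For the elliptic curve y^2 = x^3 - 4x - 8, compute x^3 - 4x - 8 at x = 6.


Compute x^3 - 4x - 8 at x = 6:
x^3 = 6^3 = 216
(-4)*x = (-4)*6 = -24
Sum: 216 - 24 - 8 = 184

184


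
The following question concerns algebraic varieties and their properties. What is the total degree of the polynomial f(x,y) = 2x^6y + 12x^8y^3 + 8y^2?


Examine each term for its total degree (sum of exponents).
  Term '2x^6y' has total degree 6+1 = 7.
  Term '12x^8y^3' has total degree 8+3 = 11.
  Term '8y^2' has total degree 0+2 = 2.
The maximum total degree among all terms is 11.

11


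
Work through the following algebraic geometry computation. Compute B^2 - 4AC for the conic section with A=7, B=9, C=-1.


The discriminant of a conic Ax^2 + Bxy + Cy^2 + ... = 0 is B^2 - 4AC.
B^2 = 9^2 = 81
4AC = 4*7*(-1) = -28
Discriminant = 81 + 28 = 109

109


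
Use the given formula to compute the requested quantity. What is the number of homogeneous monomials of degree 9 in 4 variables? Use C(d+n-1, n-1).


The number of degree-9 monomials in 4 variables is C(d+n-1, n-1).
= C(9+4-1, 4-1) = C(12, 3)
= 220

220


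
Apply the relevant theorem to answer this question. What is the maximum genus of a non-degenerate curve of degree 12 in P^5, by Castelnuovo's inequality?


Castelnuovo's bound: write d - 1 = m(r-1) + epsilon with 0 <= epsilon < r-1.
d - 1 = 12 - 1 = 11
r - 1 = 5 - 1 = 4
11 = 2*4 + 3, so m = 2, epsilon = 3
pi(d, r) = m(m-1)(r-1)/2 + m*epsilon
= 2*1*4/2 + 2*3
= 8/2 + 6
= 4 + 6 = 10

10


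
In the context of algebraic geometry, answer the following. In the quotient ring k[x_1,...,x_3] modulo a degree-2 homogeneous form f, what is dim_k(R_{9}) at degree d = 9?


For R = k[x_1,...,x_n]/(f) with f homogeneous of degree e:
The Hilbert series is (1 - t^e)/(1 - t)^n.
So h(d) = C(d+n-1, n-1) - C(d-e+n-1, n-1) for d >= e.
With n=3, e=2, d=9:
C(9+3-1, 3-1) = C(11, 2) = 55
C(9-2+3-1, 3-1) = C(9, 2) = 36
h(9) = 55 - 36 = 19

19


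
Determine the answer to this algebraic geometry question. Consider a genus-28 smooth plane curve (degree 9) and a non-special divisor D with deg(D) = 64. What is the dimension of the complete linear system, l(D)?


First, compute the genus of a smooth plane curve of degree 9:
g = (d-1)(d-2)/2 = (9-1)(9-2)/2 = 28
For a non-special divisor D (i.e., h^1(D) = 0), Riemann-Roch gives:
l(D) = deg(D) - g + 1
Since deg(D) = 64 >= 2g - 1 = 55, D is non-special.
l(D) = 64 - 28 + 1 = 37

37


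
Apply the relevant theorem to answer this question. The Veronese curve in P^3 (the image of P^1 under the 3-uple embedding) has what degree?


The rational normal curve in P^3 is the image of P^1 under the 3-uple Veronese.
A general hyperplane in P^3 pulls back to a degree-3 form on P^1, which has 3 zeros,
so the curve meets a general hyperplane in 3 points. Degree = 3.

3


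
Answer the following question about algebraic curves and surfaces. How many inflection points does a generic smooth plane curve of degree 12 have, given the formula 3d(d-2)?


For a general smooth plane curve C of degree d, the inflection points are
the intersection of C with its Hessian curve, which has degree 3(d-2).
By Bezout, the total intersection number is d * 3(d-2) = 12 * 30 = 360.
For a general curve every flex is ordinary, so each contributes
multiplicity 1 to C·Hess(C), and the number of distinct inflection
points is 3d(d-2).
Inflection points = 3*12*(12-2) = 3*12*10 = 360

360


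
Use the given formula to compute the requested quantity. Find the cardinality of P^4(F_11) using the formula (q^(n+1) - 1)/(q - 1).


P^4(F_11) has (q^(n+1) - 1)/(q - 1) points.
= 11^4 + 11^3 + 11^2 + 11^1 + 11^0
= 14641 + 1331 + 121 + 11 + 1
= 16105

16105


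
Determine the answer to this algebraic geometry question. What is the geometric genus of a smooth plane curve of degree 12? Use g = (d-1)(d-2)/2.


Using the genus formula for smooth plane curves:
g = (d-1)(d-2)/2
g = (12-1)(12-2)/2
g = 11*10/2
g = 110/2 = 55

55


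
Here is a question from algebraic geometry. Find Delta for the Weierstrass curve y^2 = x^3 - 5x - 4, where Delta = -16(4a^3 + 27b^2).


Compute each component:
4a^3 = 4*(-5)^3 = 4*(-125) = -500
27b^2 = 27*(-4)^2 = 27*16 = 432
4a^3 + 27b^2 = -500 + 432 = -68
Delta = -16*(-68) = 1088

1088


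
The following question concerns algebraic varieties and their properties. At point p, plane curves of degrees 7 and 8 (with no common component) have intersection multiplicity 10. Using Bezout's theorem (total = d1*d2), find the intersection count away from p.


By Bezout's theorem, the total intersection number is d1 * d2.
Total = 7 * 8 = 56
Intersection multiplicity at p = 10
Remaining intersections = 56 - 10 = 46

46


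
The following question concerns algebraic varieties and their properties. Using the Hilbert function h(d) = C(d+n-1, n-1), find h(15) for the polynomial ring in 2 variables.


The Hilbert function for the polynomial ring in 2 variables is:
h(d) = C(d+n-1, n-1)
h(15) = C(15+2-1, 2-1) = C(16, 1)
= 16! / (1! * 15!)
= 16

16


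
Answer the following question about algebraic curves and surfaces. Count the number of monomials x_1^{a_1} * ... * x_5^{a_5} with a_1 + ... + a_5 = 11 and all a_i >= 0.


The number of degree-11 monomials in 5 variables is C(d+n-1, n-1).
= C(11+5-1, 5-1) = C(15, 4)
= 1365

1365


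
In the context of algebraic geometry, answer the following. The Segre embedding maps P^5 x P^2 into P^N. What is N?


The Segre embedding maps P^m x P^n into P^N via
all products of coordinates from each factor.
N = (m+1)(n+1) - 1
N = (5+1)(2+1) - 1
N = 6*3 - 1
N = 18 - 1 = 17

17


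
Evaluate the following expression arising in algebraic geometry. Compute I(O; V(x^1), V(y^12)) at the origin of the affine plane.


The intersection multiplicity of V(x^a) and V(y^b) at the origin is:
I(O; V(x^1), V(y^12)) = dim_k(k[x,y]/(x^1, y^12))
A basis for k[x,y]/(x^1, y^12) is the set of monomials x^i * y^j
where 0 <= i < 1 and 0 <= j < 12.
The number of such monomials is 1 * 12 = 12

12


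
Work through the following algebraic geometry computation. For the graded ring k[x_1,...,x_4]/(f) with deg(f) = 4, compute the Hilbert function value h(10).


For R = k[x_1,...,x_n]/(f) with f homogeneous of degree e:
The Hilbert series is (1 - t^e)/(1 - t)^n.
So h(d) = C(d+n-1, n-1) - C(d-e+n-1, n-1) for d >= e.
With n=4, e=4, d=10:
C(10+4-1, 4-1) = C(13, 3) = 286
C(10-4+4-1, 4-1) = C(9, 3) = 84
h(10) = 286 - 84 = 202

202


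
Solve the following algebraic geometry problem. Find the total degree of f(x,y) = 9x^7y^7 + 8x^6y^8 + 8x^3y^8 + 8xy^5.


Examine each term for its total degree (sum of exponents).
  Term '9x^7y^7' has total degree 7+7 = 14.
  Term '8x^6y^8' has total degree 6+8 = 14.
  Term '8x^3y^8' has total degree 3+8 = 11.
  Term '8xy^5' has total degree 1+5 = 6.
The maximum total degree among all terms is 14.

14


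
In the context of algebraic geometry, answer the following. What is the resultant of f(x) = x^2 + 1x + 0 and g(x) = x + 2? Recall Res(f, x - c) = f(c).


For Res(f, x - c), we evaluate f at x = c.
f(-2) = (-2)^2 + 1*(-2) + 0
= 4 - 2 + 0
= 2 + 0 = 2
Res(f, g) = 2

2


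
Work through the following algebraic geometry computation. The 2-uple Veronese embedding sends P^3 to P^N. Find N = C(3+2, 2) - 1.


The Veronese embedding v_d: P^n -> P^N maps each point to all
degree-d monomials in n+1 homogeneous coordinates.
N = C(n+d, d) - 1
N = C(3+2, 2) - 1
N = C(5, 2) - 1
C(5, 2) = 10
N = 10 - 1 = 9

9


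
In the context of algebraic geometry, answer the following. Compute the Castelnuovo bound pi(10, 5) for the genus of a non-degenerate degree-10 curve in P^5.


Castelnuovo's bound: write d - 1 = m(r-1) + epsilon with 0 <= epsilon < r-1.
d - 1 = 10 - 1 = 9
r - 1 = 5 - 1 = 4
9 = 2*4 + 1, so m = 2, epsilon = 1
pi(d, r) = m(m-1)(r-1)/2 + m*epsilon
= 2*1*4/2 + 2*1
= 8/2 + 2
= 4 + 2 = 6

6


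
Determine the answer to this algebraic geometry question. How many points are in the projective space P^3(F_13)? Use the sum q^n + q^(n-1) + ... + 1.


P^3(F_13) has (q^(n+1) - 1)/(q - 1) points.
= 13^3 + 13^2 + 13^1 + 13^0
= 2197 + 169 + 13 + 1
= 2380

2380


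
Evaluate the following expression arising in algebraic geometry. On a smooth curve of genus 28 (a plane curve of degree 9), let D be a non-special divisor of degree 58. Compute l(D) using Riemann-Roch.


First, compute the genus of a smooth plane curve of degree 9:
g = (d-1)(d-2)/2 = (9-1)(9-2)/2 = 28
For a non-special divisor D (i.e., h^1(D) = 0), Riemann-Roch gives:
l(D) = deg(D) - g + 1
Since deg(D) = 58 >= 2g - 1 = 55, D is non-special.
l(D) = 58 - 28 + 1 = 31

31


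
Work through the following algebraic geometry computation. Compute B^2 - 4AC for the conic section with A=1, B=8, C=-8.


The discriminant of a conic Ax^2 + Bxy + Cy^2 + ... = 0 is B^2 - 4AC.
B^2 = 8^2 = 64
4AC = 4*1*(-8) = -32
Discriminant = 64 + 32 = 96

96


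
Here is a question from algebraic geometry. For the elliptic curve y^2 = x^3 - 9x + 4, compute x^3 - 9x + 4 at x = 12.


Compute x^3 - 9x + 4 at x = 12:
x^3 = 12^3 = 1728
(-9)*x = (-9)*12 = -108
Sum: 1728 - 108 + 4 = 1624

1624


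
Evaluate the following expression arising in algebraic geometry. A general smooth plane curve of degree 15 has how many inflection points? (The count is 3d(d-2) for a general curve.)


For a general smooth plane curve C of degree d, the inflection points are
the intersection of C with its Hessian curve, which has degree 3(d-2).
By Bezout, the total intersection number is d * 3(d-2) = 15 * 39 = 585.
For a general curve every flex is ordinary, so each contributes
multiplicity 1 to C·Hess(C), and the number of distinct inflection
points is 3d(d-2).
Inflection points = 3*15*(15-2) = 3*15*13 = 585

585


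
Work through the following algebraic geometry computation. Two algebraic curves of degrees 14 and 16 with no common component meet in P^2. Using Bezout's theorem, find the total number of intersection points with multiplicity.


Bezout's theorem states the intersection count equals the product of degrees.
Intersection count = 14 * 16 = 224

224
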